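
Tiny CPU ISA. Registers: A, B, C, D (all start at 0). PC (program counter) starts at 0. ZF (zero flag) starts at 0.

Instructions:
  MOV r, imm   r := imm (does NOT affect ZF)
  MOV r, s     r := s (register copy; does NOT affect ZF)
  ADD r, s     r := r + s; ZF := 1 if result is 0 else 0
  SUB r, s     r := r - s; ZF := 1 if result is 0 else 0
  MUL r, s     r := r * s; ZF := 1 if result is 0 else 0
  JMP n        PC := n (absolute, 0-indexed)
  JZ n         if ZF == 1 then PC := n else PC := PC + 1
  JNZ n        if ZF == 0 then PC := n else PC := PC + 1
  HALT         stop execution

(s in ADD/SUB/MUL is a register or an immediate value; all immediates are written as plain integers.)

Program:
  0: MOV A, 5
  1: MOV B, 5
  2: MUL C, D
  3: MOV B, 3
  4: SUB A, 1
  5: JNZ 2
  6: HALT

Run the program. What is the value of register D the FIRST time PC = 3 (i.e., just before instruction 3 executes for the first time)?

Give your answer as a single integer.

Step 1: PC=0 exec 'MOV A, 5'. After: A=5 B=0 C=0 D=0 ZF=0 PC=1
Step 2: PC=1 exec 'MOV B, 5'. After: A=5 B=5 C=0 D=0 ZF=0 PC=2
Step 3: PC=2 exec 'MUL C, D'. After: A=5 B=5 C=0 D=0 ZF=1 PC=3
First time PC=3: D=0

0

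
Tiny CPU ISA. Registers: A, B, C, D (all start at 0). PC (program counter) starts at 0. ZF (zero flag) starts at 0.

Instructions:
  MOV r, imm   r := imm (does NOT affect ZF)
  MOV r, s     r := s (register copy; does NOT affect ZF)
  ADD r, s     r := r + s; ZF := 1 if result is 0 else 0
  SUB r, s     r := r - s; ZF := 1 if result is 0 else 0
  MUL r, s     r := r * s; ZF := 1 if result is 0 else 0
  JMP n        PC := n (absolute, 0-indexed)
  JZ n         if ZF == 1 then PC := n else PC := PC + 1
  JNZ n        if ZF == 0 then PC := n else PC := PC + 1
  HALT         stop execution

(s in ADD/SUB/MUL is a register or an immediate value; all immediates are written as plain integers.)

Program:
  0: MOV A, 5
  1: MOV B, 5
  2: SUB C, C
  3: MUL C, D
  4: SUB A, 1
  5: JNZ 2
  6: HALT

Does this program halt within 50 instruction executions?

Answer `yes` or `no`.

Step 1: PC=0 exec 'MOV A, 5'. After: A=5 B=0 C=0 D=0 ZF=0 PC=1
Step 2: PC=1 exec 'MOV B, 5'. After: A=5 B=5 C=0 D=0 ZF=0 PC=2
Step 3: PC=2 exec 'SUB C, C'. After: A=5 B=5 C=0 D=0 ZF=1 PC=3
Step 4: PC=3 exec 'MUL C, D'. After: A=5 B=5 C=0 D=0 ZF=1 PC=4
Step 5: PC=4 exec 'SUB A, 1'. After: A=4 B=5 C=0 D=0 ZF=0 PC=5
Step 6: PC=5 exec 'JNZ 2'. After: A=4 B=5 C=0 D=0 ZF=0 PC=2
Step 7: PC=2 exec 'SUB C, C'. After: A=4 B=5 C=0 D=0 ZF=1 PC=3
Step 8: PC=3 exec 'MUL C, D'. After: A=4 B=5 C=0 D=0 ZF=1 PC=4
Step 9: PC=4 exec 'SUB A, 1'. After: A=3 B=5 C=0 D=0 ZF=0 PC=5
Step 10: PC=5 exec 'JNZ 2'. After: A=3 B=5 C=0 D=0 ZF=0 PC=2
Step 11: PC=2 exec 'SUB C, C'. After: A=3 B=5 C=0 D=0 ZF=1 PC=3
Step 12: PC=3 exec 'MUL C, D'. After: A=3 B=5 C=0 D=0 ZF=1 PC=4
Step 13: PC=4 exec 'SUB A, 1'. After: A=2 B=5 C=0 D=0 ZF=0 PC=5
Step 14: PC=5 exec 'JNZ 2'. After: A=2 B=5 C=0 D=0 ZF=0 PC=2
Step 15: PC=2 exec 'SUB C, C'. After: A=2 B=5 C=0 D=0 ZF=1 PC=3
Step 16: PC=3 exec 'MUL C, D'. After: A=2 B=5 C=0 D=0 ZF=1 PC=4
Step 17: PC=4 exec 'SUB A, 1'. After: A=1 B=5 C=0 D=0 ZF=0 PC=5
Step 18: PC=5 exec 'JNZ 2'. After: A=1 B=5 C=0 D=0 ZF=0 PC=2
Step 19: PC=2 exec 'SUB C, C'. After: A=1 B=5 C=0 D=0 ZF=1 PC=3
Step 20: PC=3 exec 'MUL C, D'. After: A=1 B=5 C=0 D=0 ZF=1 PC=4
Step 21: PC=4 exec 'SUB A, 1'. After: A=0 B=5 C=0 D=0 ZF=1 PC=5
Step 22: PC=5 exec 'JNZ 2'. After: A=0 B=5 C=0 D=0 ZF=1 PC=6
Step 23: PC=6 exec 'HALT'. After: A=0 B=5 C=0 D=0 ZF=1 PC=6 HALTED

Answer: yes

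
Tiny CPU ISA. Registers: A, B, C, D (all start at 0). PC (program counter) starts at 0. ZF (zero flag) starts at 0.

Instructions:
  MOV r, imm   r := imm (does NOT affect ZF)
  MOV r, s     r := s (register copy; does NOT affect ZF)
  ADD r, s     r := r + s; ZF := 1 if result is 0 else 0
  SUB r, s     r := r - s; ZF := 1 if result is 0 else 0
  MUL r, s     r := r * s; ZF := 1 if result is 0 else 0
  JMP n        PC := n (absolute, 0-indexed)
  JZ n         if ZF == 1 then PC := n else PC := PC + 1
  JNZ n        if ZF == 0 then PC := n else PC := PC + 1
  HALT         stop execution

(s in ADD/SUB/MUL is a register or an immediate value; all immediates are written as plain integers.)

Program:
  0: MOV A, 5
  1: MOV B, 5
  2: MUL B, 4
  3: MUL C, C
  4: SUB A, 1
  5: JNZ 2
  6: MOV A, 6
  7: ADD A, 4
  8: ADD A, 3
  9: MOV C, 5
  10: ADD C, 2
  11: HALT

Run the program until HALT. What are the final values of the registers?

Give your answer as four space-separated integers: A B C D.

Answer: 13 5120 7 0

Derivation:
Step 1: PC=0 exec 'MOV A, 5'. After: A=5 B=0 C=0 D=0 ZF=0 PC=1
Step 2: PC=1 exec 'MOV B, 5'. After: A=5 B=5 C=0 D=0 ZF=0 PC=2
Step 3: PC=2 exec 'MUL B, 4'. After: A=5 B=20 C=0 D=0 ZF=0 PC=3
Step 4: PC=3 exec 'MUL C, C'. After: A=5 B=20 C=0 D=0 ZF=1 PC=4
Step 5: PC=4 exec 'SUB A, 1'. After: A=4 B=20 C=0 D=0 ZF=0 PC=5
Step 6: PC=5 exec 'JNZ 2'. After: A=4 B=20 C=0 D=0 ZF=0 PC=2
Step 7: PC=2 exec 'MUL B, 4'. After: A=4 B=80 C=0 D=0 ZF=0 PC=3
Step 8: PC=3 exec 'MUL C, C'. After: A=4 B=80 C=0 D=0 ZF=1 PC=4
Step 9: PC=4 exec 'SUB A, 1'. After: A=3 B=80 C=0 D=0 ZF=0 PC=5
Step 10: PC=5 exec 'JNZ 2'. After: A=3 B=80 C=0 D=0 ZF=0 PC=2
Step 11: PC=2 exec 'MUL B, 4'. After: A=3 B=320 C=0 D=0 ZF=0 PC=3
Step 12: PC=3 exec 'MUL C, C'. After: A=3 B=320 C=0 D=0 ZF=1 PC=4
Step 13: PC=4 exec 'SUB A, 1'. After: A=2 B=320 C=0 D=0 ZF=0 PC=5
Step 14: PC=5 exec 'JNZ 2'. After: A=2 B=320 C=0 D=0 ZF=0 PC=2
Step 15: PC=2 exec 'MUL B, 4'. After: A=2 B=1280 C=0 D=0 ZF=0 PC=3
Step 16: PC=3 exec 'MUL C, C'. After: A=2 B=1280 C=0 D=0 ZF=1 PC=4
Step 17: PC=4 exec 'SUB A, 1'. After: A=1 B=1280 C=0 D=0 ZF=0 PC=5
Step 18: PC=5 exec 'JNZ 2'. After: A=1 B=1280 C=0 D=0 ZF=0 PC=2
Step 19: PC=2 exec 'MUL B, 4'. After: A=1 B=5120 C=0 D=0 ZF=0 PC=3
Step 20: PC=3 exec 'MUL C, C'. After: A=1 B=5120 C=0 D=0 ZF=1 PC=4
Step 21: PC=4 exec 'SUB A, 1'. After: A=0 B=5120 C=0 D=0 ZF=1 PC=5
Step 22: PC=5 exec 'JNZ 2'. After: A=0 B=5120 C=0 D=0 ZF=1 PC=6
Step 23: PC=6 exec 'MOV A, 6'. After: A=6 B=5120 C=0 D=0 ZF=1 PC=7
Step 24: PC=7 exec 'ADD A, 4'. After: A=10 B=5120 C=0 D=0 ZF=0 PC=8
Step 25: PC=8 exec 'ADD A, 3'. After: A=13 B=5120 C=0 D=0 ZF=0 PC=9
Step 26: PC=9 exec 'MOV C, 5'. After: A=13 B=5120 C=5 D=0 ZF=0 PC=10
Step 27: PC=10 exec 'ADD C, 2'. After: A=13 B=5120 C=7 D=0 ZF=0 PC=11
Step 28: PC=11 exec 'HALT'. After: A=13 B=5120 C=7 D=0 ZF=0 PC=11 HALTED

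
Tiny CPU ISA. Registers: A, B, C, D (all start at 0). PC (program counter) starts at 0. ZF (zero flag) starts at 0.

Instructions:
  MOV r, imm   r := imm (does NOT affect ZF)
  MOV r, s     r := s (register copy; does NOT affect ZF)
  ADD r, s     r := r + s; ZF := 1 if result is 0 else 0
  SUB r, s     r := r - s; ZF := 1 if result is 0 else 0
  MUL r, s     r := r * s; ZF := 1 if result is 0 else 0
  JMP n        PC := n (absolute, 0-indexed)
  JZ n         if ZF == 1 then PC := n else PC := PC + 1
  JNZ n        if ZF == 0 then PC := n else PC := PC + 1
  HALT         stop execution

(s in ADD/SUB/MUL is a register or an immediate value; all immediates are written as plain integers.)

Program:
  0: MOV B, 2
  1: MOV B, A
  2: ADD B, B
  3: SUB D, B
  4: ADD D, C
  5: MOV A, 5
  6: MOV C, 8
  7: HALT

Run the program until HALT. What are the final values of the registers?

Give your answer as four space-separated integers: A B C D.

Answer: 5 0 8 0

Derivation:
Step 1: PC=0 exec 'MOV B, 2'. After: A=0 B=2 C=0 D=0 ZF=0 PC=1
Step 2: PC=1 exec 'MOV B, A'. After: A=0 B=0 C=0 D=0 ZF=0 PC=2
Step 3: PC=2 exec 'ADD B, B'. After: A=0 B=0 C=0 D=0 ZF=1 PC=3
Step 4: PC=3 exec 'SUB D, B'. After: A=0 B=0 C=0 D=0 ZF=1 PC=4
Step 5: PC=4 exec 'ADD D, C'. After: A=0 B=0 C=0 D=0 ZF=1 PC=5
Step 6: PC=5 exec 'MOV A, 5'. After: A=5 B=0 C=0 D=0 ZF=1 PC=6
Step 7: PC=6 exec 'MOV C, 8'. After: A=5 B=0 C=8 D=0 ZF=1 PC=7
Step 8: PC=7 exec 'HALT'. After: A=5 B=0 C=8 D=0 ZF=1 PC=7 HALTED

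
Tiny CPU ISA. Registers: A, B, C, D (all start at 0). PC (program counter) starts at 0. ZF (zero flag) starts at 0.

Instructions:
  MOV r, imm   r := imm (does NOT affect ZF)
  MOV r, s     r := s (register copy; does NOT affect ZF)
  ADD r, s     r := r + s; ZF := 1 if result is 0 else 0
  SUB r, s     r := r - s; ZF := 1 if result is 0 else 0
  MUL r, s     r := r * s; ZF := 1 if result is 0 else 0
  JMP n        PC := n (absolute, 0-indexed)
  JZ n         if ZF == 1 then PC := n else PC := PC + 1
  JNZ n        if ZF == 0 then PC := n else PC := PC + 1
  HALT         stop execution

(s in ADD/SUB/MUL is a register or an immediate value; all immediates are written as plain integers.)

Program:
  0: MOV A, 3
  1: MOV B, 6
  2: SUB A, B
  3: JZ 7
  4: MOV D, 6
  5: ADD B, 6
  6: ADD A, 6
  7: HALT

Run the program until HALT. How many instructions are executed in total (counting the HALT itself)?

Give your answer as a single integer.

Answer: 8

Derivation:
Step 1: PC=0 exec 'MOV A, 3'. After: A=3 B=0 C=0 D=0 ZF=0 PC=1
Step 2: PC=1 exec 'MOV B, 6'. After: A=3 B=6 C=0 D=0 ZF=0 PC=2
Step 3: PC=2 exec 'SUB A, B'. After: A=-3 B=6 C=0 D=0 ZF=0 PC=3
Step 4: PC=3 exec 'JZ 7'. After: A=-3 B=6 C=0 D=0 ZF=0 PC=4
Step 5: PC=4 exec 'MOV D, 6'. After: A=-3 B=6 C=0 D=6 ZF=0 PC=5
Step 6: PC=5 exec 'ADD B, 6'. After: A=-3 B=12 C=0 D=6 ZF=0 PC=6
Step 7: PC=6 exec 'ADD A, 6'. After: A=3 B=12 C=0 D=6 ZF=0 PC=7
Step 8: PC=7 exec 'HALT'. After: A=3 B=12 C=0 D=6 ZF=0 PC=7 HALTED
Total instructions executed: 8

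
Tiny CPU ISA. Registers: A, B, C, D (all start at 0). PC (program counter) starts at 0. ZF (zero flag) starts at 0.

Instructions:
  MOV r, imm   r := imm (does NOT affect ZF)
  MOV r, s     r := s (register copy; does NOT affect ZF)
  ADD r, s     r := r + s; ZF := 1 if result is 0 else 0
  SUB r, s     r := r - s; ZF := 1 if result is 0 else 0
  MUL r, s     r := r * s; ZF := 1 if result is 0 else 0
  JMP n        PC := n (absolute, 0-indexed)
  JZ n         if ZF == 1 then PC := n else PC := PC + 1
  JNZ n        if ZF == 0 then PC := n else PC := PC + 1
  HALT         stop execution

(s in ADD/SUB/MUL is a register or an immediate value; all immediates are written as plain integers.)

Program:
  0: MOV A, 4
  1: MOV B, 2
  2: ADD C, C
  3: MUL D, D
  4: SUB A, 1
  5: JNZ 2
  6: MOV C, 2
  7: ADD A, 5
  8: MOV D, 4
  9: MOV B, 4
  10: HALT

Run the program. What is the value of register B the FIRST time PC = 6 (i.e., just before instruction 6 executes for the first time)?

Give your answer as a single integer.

Step 1: PC=0 exec 'MOV A, 4'. After: A=4 B=0 C=0 D=0 ZF=0 PC=1
Step 2: PC=1 exec 'MOV B, 2'. After: A=4 B=2 C=0 D=0 ZF=0 PC=2
Step 3: PC=2 exec 'ADD C, C'. After: A=4 B=2 C=0 D=0 ZF=1 PC=3
Step 4: PC=3 exec 'MUL D, D'. After: A=4 B=2 C=0 D=0 ZF=1 PC=4
Step 5: PC=4 exec 'SUB A, 1'. After: A=3 B=2 C=0 D=0 ZF=0 PC=5
Step 6: PC=5 exec 'JNZ 2'. After: A=3 B=2 C=0 D=0 ZF=0 PC=2
Step 7: PC=2 exec 'ADD C, C'. After: A=3 B=2 C=0 D=0 ZF=1 PC=3
Step 8: PC=3 exec 'MUL D, D'. After: A=3 B=2 C=0 D=0 ZF=1 PC=4
Step 9: PC=4 exec 'SUB A, 1'. After: A=2 B=2 C=0 D=0 ZF=0 PC=5
Step 10: PC=5 exec 'JNZ 2'. After: A=2 B=2 C=0 D=0 ZF=0 PC=2
Step 11: PC=2 exec 'ADD C, C'. After: A=2 B=2 C=0 D=0 ZF=1 PC=3
Step 12: PC=3 exec 'MUL D, D'. After: A=2 B=2 C=0 D=0 ZF=1 PC=4
Step 13: PC=4 exec 'SUB A, 1'. After: A=1 B=2 C=0 D=0 ZF=0 PC=5
Step 14: PC=5 exec 'JNZ 2'. After: A=1 B=2 C=0 D=0 ZF=0 PC=2
Step 15: PC=2 exec 'ADD C, C'. After: A=1 B=2 C=0 D=0 ZF=1 PC=3
Step 16: PC=3 exec 'MUL D, D'. After: A=1 B=2 C=0 D=0 ZF=1 PC=4
Step 17: PC=4 exec 'SUB A, 1'. After: A=0 B=2 C=0 D=0 ZF=1 PC=5
Step 18: PC=5 exec 'JNZ 2'. After: A=0 B=2 C=0 D=0 ZF=1 PC=6
First time PC=6: B=2

2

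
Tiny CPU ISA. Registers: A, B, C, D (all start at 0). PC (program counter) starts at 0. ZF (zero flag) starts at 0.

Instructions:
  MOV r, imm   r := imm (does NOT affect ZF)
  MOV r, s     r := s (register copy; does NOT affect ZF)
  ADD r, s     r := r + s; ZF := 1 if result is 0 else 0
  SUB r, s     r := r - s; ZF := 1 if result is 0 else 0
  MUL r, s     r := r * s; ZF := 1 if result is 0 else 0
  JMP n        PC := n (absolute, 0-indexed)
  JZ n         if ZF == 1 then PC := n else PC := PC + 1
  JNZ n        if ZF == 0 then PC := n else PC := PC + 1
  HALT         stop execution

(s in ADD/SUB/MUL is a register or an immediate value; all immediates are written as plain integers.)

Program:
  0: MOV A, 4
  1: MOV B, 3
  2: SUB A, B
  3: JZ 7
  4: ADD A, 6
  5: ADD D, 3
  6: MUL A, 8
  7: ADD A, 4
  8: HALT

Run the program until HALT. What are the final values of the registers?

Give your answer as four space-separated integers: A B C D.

Step 1: PC=0 exec 'MOV A, 4'. After: A=4 B=0 C=0 D=0 ZF=0 PC=1
Step 2: PC=1 exec 'MOV B, 3'. After: A=4 B=3 C=0 D=0 ZF=0 PC=2
Step 3: PC=2 exec 'SUB A, B'. After: A=1 B=3 C=0 D=0 ZF=0 PC=3
Step 4: PC=3 exec 'JZ 7'. After: A=1 B=3 C=0 D=0 ZF=0 PC=4
Step 5: PC=4 exec 'ADD A, 6'. After: A=7 B=3 C=0 D=0 ZF=0 PC=5
Step 6: PC=5 exec 'ADD D, 3'. After: A=7 B=3 C=0 D=3 ZF=0 PC=6
Step 7: PC=6 exec 'MUL A, 8'. After: A=56 B=3 C=0 D=3 ZF=0 PC=7
Step 8: PC=7 exec 'ADD A, 4'. After: A=60 B=3 C=0 D=3 ZF=0 PC=8
Step 9: PC=8 exec 'HALT'. After: A=60 B=3 C=0 D=3 ZF=0 PC=8 HALTED

Answer: 60 3 0 3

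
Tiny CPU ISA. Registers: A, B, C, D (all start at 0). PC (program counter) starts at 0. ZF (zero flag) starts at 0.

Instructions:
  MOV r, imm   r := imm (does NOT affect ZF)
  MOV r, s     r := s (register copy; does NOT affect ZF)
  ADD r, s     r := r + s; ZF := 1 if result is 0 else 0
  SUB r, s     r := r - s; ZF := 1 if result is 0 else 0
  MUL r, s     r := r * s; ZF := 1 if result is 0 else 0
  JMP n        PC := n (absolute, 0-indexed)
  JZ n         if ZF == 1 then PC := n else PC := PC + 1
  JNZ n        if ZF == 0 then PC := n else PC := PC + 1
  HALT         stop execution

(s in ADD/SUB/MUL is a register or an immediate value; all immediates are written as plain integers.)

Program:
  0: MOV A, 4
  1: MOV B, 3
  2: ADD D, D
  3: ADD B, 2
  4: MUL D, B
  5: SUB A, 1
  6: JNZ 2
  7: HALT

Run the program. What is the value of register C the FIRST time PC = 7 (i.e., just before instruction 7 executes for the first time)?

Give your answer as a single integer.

Step 1: PC=0 exec 'MOV A, 4'. After: A=4 B=0 C=0 D=0 ZF=0 PC=1
Step 2: PC=1 exec 'MOV B, 3'. After: A=4 B=3 C=0 D=0 ZF=0 PC=2
Step 3: PC=2 exec 'ADD D, D'. After: A=4 B=3 C=0 D=0 ZF=1 PC=3
Step 4: PC=3 exec 'ADD B, 2'. After: A=4 B=5 C=0 D=0 ZF=0 PC=4
Step 5: PC=4 exec 'MUL D, B'. After: A=4 B=5 C=0 D=0 ZF=1 PC=5
Step 6: PC=5 exec 'SUB A, 1'. After: A=3 B=5 C=0 D=0 ZF=0 PC=6
Step 7: PC=6 exec 'JNZ 2'. After: A=3 B=5 C=0 D=0 ZF=0 PC=2
Step 8: PC=2 exec 'ADD D, D'. After: A=3 B=5 C=0 D=0 ZF=1 PC=3
Step 9: PC=3 exec 'ADD B, 2'. After: A=3 B=7 C=0 D=0 ZF=0 PC=4
Step 10: PC=4 exec 'MUL D, B'. After: A=3 B=7 C=0 D=0 ZF=1 PC=5
Step 11: PC=5 exec 'SUB A, 1'. After: A=2 B=7 C=0 D=0 ZF=0 PC=6
Step 12: PC=6 exec 'JNZ 2'. After: A=2 B=7 C=0 D=0 ZF=0 PC=2
Step 13: PC=2 exec 'ADD D, D'. After: A=2 B=7 C=0 D=0 ZF=1 PC=3
Step 14: PC=3 exec 'ADD B, 2'. After: A=2 B=9 C=0 D=0 ZF=0 PC=4
Step 15: PC=4 exec 'MUL D, B'. After: A=2 B=9 C=0 D=0 ZF=1 PC=5
Step 16: PC=5 exec 'SUB A, 1'. After: A=1 B=9 C=0 D=0 ZF=0 PC=6
Step 17: PC=6 exec 'JNZ 2'. After: A=1 B=9 C=0 D=0 ZF=0 PC=2
Step 18: PC=2 exec 'ADD D, D'. After: A=1 B=9 C=0 D=0 ZF=1 PC=3
Step 19: PC=3 exec 'ADD B, 2'. After: A=1 B=11 C=0 D=0 ZF=0 PC=4
Step 20: PC=4 exec 'MUL D, B'. After: A=1 B=11 C=0 D=0 ZF=1 PC=5
Step 21: PC=5 exec 'SUB A, 1'. After: A=0 B=11 C=0 D=0 ZF=1 PC=6
Step 22: PC=6 exec 'JNZ 2'. After: A=0 B=11 C=0 D=0 ZF=1 PC=7
First time PC=7: C=0

0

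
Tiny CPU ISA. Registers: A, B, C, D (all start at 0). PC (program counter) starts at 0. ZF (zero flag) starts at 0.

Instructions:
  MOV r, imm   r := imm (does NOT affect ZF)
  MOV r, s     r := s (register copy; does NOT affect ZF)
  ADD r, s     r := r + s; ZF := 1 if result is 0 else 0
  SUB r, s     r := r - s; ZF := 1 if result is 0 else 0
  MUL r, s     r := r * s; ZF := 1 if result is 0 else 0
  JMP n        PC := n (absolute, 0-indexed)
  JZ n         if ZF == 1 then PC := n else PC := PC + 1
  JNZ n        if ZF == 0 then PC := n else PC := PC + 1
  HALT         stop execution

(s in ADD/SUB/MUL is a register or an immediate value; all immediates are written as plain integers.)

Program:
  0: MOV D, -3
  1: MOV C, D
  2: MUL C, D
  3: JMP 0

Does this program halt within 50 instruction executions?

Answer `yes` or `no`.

Step 1: PC=0 exec 'MOV D, -3'. After: A=0 B=0 C=0 D=-3 ZF=0 PC=1
Step 2: PC=1 exec 'MOV C, D'. After: A=0 B=0 C=-3 D=-3 ZF=0 PC=2
Step 3: PC=2 exec 'MUL C, D'. After: A=0 B=0 C=9 D=-3 ZF=0 PC=3
Step 4: PC=3 exec 'JMP 0'. After: A=0 B=0 C=9 D=-3 ZF=0 PC=0
Step 5: PC=0 exec 'MOV D, -3'. After: A=0 B=0 C=9 D=-3 ZF=0 PC=1
Step 6: PC=1 exec 'MOV C, D'. After: A=0 B=0 C=-3 D=-3 ZF=0 PC=2
State after step 6 equals state after step 2: the program is in a cycle of length 4 and will never halt.

Answer: no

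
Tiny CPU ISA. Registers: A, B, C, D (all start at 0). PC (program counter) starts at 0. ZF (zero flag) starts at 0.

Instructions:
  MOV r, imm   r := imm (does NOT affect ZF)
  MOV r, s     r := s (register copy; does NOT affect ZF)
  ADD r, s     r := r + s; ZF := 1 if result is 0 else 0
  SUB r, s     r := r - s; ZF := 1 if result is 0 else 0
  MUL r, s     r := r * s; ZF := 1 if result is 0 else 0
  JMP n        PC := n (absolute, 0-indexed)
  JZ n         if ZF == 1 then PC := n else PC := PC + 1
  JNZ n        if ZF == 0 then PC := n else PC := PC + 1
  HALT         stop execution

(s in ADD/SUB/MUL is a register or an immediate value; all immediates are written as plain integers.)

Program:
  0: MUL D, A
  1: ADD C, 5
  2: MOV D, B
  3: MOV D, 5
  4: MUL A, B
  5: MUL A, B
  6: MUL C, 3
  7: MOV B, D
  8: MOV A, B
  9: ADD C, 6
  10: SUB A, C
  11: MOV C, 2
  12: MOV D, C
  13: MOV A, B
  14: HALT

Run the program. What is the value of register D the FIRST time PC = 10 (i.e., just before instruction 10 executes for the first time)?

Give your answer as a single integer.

Step 1: PC=0 exec 'MUL D, A'. After: A=0 B=0 C=0 D=0 ZF=1 PC=1
Step 2: PC=1 exec 'ADD C, 5'. After: A=0 B=0 C=5 D=0 ZF=0 PC=2
Step 3: PC=2 exec 'MOV D, B'. After: A=0 B=0 C=5 D=0 ZF=0 PC=3
Step 4: PC=3 exec 'MOV D, 5'. After: A=0 B=0 C=5 D=5 ZF=0 PC=4
Step 5: PC=4 exec 'MUL A, B'. After: A=0 B=0 C=5 D=5 ZF=1 PC=5
Step 6: PC=5 exec 'MUL A, B'. After: A=0 B=0 C=5 D=5 ZF=1 PC=6
Step 7: PC=6 exec 'MUL C, 3'. After: A=0 B=0 C=15 D=5 ZF=0 PC=7
Step 8: PC=7 exec 'MOV B, D'. After: A=0 B=5 C=15 D=5 ZF=0 PC=8
Step 9: PC=8 exec 'MOV A, B'. After: A=5 B=5 C=15 D=5 ZF=0 PC=9
Step 10: PC=9 exec 'ADD C, 6'. After: A=5 B=5 C=21 D=5 ZF=0 PC=10
First time PC=10: D=5

5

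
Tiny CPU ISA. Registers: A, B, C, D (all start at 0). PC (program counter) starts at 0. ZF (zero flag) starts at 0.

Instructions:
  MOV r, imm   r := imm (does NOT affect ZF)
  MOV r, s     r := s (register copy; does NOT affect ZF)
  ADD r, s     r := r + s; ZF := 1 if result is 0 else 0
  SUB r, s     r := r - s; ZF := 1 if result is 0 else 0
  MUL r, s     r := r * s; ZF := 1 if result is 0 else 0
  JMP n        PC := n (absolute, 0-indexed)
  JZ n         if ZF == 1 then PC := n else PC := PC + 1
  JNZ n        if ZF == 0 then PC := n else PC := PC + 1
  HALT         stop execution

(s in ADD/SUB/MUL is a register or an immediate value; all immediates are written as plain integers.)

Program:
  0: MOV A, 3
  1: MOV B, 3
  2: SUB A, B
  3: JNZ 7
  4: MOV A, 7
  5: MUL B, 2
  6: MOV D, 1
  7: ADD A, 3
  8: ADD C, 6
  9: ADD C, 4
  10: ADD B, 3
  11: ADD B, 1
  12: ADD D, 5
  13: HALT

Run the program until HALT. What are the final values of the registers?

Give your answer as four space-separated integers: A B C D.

Answer: 10 10 10 6

Derivation:
Step 1: PC=0 exec 'MOV A, 3'. After: A=3 B=0 C=0 D=0 ZF=0 PC=1
Step 2: PC=1 exec 'MOV B, 3'. After: A=3 B=3 C=0 D=0 ZF=0 PC=2
Step 3: PC=2 exec 'SUB A, B'. After: A=0 B=3 C=0 D=0 ZF=1 PC=3
Step 4: PC=3 exec 'JNZ 7'. After: A=0 B=3 C=0 D=0 ZF=1 PC=4
Step 5: PC=4 exec 'MOV A, 7'. After: A=7 B=3 C=0 D=0 ZF=1 PC=5
Step 6: PC=5 exec 'MUL B, 2'. After: A=7 B=6 C=0 D=0 ZF=0 PC=6
Step 7: PC=6 exec 'MOV D, 1'. After: A=7 B=6 C=0 D=1 ZF=0 PC=7
Step 8: PC=7 exec 'ADD A, 3'. After: A=10 B=6 C=0 D=1 ZF=0 PC=8
Step 9: PC=8 exec 'ADD C, 6'. After: A=10 B=6 C=6 D=1 ZF=0 PC=9
Step 10: PC=9 exec 'ADD C, 4'. After: A=10 B=6 C=10 D=1 ZF=0 PC=10
Step 11: PC=10 exec 'ADD B, 3'. After: A=10 B=9 C=10 D=1 ZF=0 PC=11
Step 12: PC=11 exec 'ADD B, 1'. After: A=10 B=10 C=10 D=1 ZF=0 PC=12
Step 13: PC=12 exec 'ADD D, 5'. After: A=10 B=10 C=10 D=6 ZF=0 PC=13
Step 14: PC=13 exec 'HALT'. After: A=10 B=10 C=10 D=6 ZF=0 PC=13 HALTED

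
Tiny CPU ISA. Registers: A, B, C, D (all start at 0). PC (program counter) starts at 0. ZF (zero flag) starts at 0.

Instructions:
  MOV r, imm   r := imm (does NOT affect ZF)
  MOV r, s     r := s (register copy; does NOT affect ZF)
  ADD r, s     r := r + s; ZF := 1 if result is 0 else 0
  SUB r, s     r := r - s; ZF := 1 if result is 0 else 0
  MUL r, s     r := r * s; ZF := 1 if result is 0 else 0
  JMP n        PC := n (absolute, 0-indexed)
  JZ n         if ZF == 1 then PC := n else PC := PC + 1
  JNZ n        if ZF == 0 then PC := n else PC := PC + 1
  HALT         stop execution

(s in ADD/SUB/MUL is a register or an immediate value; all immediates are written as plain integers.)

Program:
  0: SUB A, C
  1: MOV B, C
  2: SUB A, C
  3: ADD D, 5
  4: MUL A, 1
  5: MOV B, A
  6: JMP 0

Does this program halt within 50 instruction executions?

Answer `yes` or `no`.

Step 1: PC=0 exec 'SUB A, C'. After: A=0 B=0 C=0 D=0 ZF=1 PC=1
Step 2: PC=1 exec 'MOV B, C'. After: A=0 B=0 C=0 D=0 ZF=1 PC=2
Step 3: PC=2 exec 'SUB A, C'. After: A=0 B=0 C=0 D=0 ZF=1 PC=3
Step 4: PC=3 exec 'ADD D, 5'. After: A=0 B=0 C=0 D=5 ZF=0 PC=4
Step 5: PC=4 exec 'MUL A, 1'. After: A=0 B=0 C=0 D=5 ZF=1 PC=5
Step 6: PC=5 exec 'MOV B, A'. After: A=0 B=0 C=0 D=5 ZF=1 PC=6
Step 7: PC=6 exec 'JMP 0'. After: A=0 B=0 C=0 D=5 ZF=1 PC=0
Step 8: PC=0 exec 'SUB A, C'. After: A=0 B=0 C=0 D=5 ZF=1 PC=1
Step 9: PC=1 exec 'MOV B, C'. After: A=0 B=0 C=0 D=5 ZF=1 PC=2
Step 10: PC=2 exec 'SUB A, C'. After: A=0 B=0 C=0 D=5 ZF=1 PC=3
Step 11: PC=3 exec 'ADD D, 5'. After: A=0 B=0 C=0 D=10 ZF=0 PC=4
Step 12: PC=4 exec 'MUL A, 1'. After: A=0 B=0 C=0 D=10 ZF=1 PC=5
Step 13: PC=5 exec 'MOV B, A'. After: A=0 B=0 C=0 D=10 ZF=1 PC=6
Step 14: PC=6 exec 'JMP 0'. After: A=0 B=0 C=0 D=10 ZF=1 PC=0
Step 15: PC=0 exec 'SUB A, C'. After: A=0 B=0 C=0 D=10 ZF=1 PC=1
After 50 steps: not halted. PC revisits the same instructions with no path to HALT; will never halt.

Answer: no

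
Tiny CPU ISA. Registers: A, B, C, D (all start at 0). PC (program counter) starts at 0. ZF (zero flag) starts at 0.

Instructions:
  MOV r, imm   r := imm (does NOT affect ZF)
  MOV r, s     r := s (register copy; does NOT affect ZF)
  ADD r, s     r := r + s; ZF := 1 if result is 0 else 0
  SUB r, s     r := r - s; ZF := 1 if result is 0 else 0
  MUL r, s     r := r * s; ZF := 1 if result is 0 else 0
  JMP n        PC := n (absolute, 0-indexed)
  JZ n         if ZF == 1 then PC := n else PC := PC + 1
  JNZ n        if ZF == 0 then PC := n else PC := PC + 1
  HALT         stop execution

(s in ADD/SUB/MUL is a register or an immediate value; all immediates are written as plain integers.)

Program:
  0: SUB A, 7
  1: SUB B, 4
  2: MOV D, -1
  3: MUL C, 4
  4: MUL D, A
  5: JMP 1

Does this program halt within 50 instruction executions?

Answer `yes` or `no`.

Step 1: PC=0 exec 'SUB A, 7'. After: A=-7 B=0 C=0 D=0 ZF=0 PC=1
Step 2: PC=1 exec 'SUB B, 4'. After: A=-7 B=-4 C=0 D=0 ZF=0 PC=2
Step 3: PC=2 exec 'MOV D, -1'. After: A=-7 B=-4 C=0 D=-1 ZF=0 PC=3
Step 4: PC=3 exec 'MUL C, 4'. After: A=-7 B=-4 C=0 D=-1 ZF=1 PC=4
Step 5: PC=4 exec 'MUL D, A'. After: A=-7 B=-4 C=0 D=7 ZF=0 PC=5
Step 6: PC=5 exec 'JMP 1'. After: A=-7 B=-4 C=0 D=7 ZF=0 PC=1
Step 7: PC=1 exec 'SUB B, 4'. After: A=-7 B=-8 C=0 D=7 ZF=0 PC=2
Step 8: PC=2 exec 'MOV D, -1'. After: A=-7 B=-8 C=0 D=-1 ZF=0 PC=3
Step 9: PC=3 exec 'MUL C, 4'. After: A=-7 B=-8 C=0 D=-1 ZF=1 PC=4
Step 10: PC=4 exec 'MUL D, A'. After: A=-7 B=-8 C=0 D=7 ZF=0 PC=5
Step 11: PC=5 exec 'JMP 1'. After: A=-7 B=-8 C=0 D=7 ZF=0 PC=1
Step 12: PC=1 exec 'SUB B, 4'. After: A=-7 B=-12 C=0 D=7 ZF=0 PC=2
Step 13: PC=2 exec 'MOV D, -1'. After: A=-7 B=-12 C=0 D=-1 ZF=0 PC=3
Step 14: PC=3 exec 'MUL C, 4'. After: A=-7 B=-12 C=0 D=-1 ZF=1 PC=4
Step 15: PC=4 exec 'MUL D, A'. After: A=-7 B=-12 C=0 D=7 ZF=0 PC=5
After 50 steps: not halted. PC revisits the same instructions with no path to HALT; will never halt.

Answer: no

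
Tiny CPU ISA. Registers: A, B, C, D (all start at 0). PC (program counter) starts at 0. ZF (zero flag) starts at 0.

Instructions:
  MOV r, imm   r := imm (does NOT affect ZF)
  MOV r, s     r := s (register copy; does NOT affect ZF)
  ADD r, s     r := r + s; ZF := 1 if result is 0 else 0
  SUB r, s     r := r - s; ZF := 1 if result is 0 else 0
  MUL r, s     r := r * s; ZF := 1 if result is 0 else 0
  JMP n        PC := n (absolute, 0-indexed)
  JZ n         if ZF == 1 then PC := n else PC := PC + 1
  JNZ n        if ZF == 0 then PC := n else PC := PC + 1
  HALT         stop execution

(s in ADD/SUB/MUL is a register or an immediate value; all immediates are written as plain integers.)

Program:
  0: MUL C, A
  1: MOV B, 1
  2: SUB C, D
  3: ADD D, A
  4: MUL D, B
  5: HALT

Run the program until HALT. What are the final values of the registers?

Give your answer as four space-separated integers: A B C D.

Answer: 0 1 0 0

Derivation:
Step 1: PC=0 exec 'MUL C, A'. After: A=0 B=0 C=0 D=0 ZF=1 PC=1
Step 2: PC=1 exec 'MOV B, 1'. After: A=0 B=1 C=0 D=0 ZF=1 PC=2
Step 3: PC=2 exec 'SUB C, D'. After: A=0 B=1 C=0 D=0 ZF=1 PC=3
Step 4: PC=3 exec 'ADD D, A'. After: A=0 B=1 C=0 D=0 ZF=1 PC=4
Step 5: PC=4 exec 'MUL D, B'. After: A=0 B=1 C=0 D=0 ZF=1 PC=5
Step 6: PC=5 exec 'HALT'. After: A=0 B=1 C=0 D=0 ZF=1 PC=5 HALTED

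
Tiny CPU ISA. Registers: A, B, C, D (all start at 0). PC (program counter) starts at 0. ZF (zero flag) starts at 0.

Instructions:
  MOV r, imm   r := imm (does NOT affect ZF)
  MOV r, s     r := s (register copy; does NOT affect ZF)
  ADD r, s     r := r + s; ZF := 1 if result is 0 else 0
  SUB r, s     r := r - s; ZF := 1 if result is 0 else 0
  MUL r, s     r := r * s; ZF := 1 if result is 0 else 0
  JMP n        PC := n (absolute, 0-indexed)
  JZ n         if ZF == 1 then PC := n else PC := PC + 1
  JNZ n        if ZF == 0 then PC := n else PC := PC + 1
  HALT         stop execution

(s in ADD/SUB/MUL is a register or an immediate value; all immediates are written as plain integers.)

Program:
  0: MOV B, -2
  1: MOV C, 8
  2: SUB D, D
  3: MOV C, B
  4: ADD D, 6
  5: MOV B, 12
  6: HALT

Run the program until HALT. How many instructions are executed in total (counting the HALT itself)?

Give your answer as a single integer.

Step 1: PC=0 exec 'MOV B, -2'. After: A=0 B=-2 C=0 D=0 ZF=0 PC=1
Step 2: PC=1 exec 'MOV C, 8'. After: A=0 B=-2 C=8 D=0 ZF=0 PC=2
Step 3: PC=2 exec 'SUB D, D'. After: A=0 B=-2 C=8 D=0 ZF=1 PC=3
Step 4: PC=3 exec 'MOV C, B'. After: A=0 B=-2 C=-2 D=0 ZF=1 PC=4
Step 5: PC=4 exec 'ADD D, 6'. After: A=0 B=-2 C=-2 D=6 ZF=0 PC=5
Step 6: PC=5 exec 'MOV B, 12'. After: A=0 B=12 C=-2 D=6 ZF=0 PC=6
Step 7: PC=6 exec 'HALT'. After: A=0 B=12 C=-2 D=6 ZF=0 PC=6 HALTED
Total instructions executed: 7

Answer: 7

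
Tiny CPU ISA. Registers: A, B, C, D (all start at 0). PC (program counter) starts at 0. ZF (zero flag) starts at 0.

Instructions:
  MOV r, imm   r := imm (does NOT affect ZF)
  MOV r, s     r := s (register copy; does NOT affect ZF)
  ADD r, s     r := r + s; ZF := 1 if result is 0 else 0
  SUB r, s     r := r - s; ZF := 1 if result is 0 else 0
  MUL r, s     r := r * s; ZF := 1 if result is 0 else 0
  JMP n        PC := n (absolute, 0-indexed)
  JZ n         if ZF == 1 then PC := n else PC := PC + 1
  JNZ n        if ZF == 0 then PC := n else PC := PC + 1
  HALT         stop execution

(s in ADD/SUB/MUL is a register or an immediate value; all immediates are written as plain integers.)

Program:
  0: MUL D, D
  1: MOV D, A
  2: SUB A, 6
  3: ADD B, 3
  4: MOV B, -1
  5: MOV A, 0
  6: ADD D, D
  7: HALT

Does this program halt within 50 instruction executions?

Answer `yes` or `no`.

Answer: yes

Derivation:
Step 1: PC=0 exec 'MUL D, D'. After: A=0 B=0 C=0 D=0 ZF=1 PC=1
Step 2: PC=1 exec 'MOV D, A'. After: A=0 B=0 C=0 D=0 ZF=1 PC=2
Step 3: PC=2 exec 'SUB A, 6'. After: A=-6 B=0 C=0 D=0 ZF=0 PC=3
Step 4: PC=3 exec 'ADD B, 3'. After: A=-6 B=3 C=0 D=0 ZF=0 PC=4
Step 5: PC=4 exec 'MOV B, -1'. After: A=-6 B=-1 C=0 D=0 ZF=0 PC=5
Step 6: PC=5 exec 'MOV A, 0'. After: A=0 B=-1 C=0 D=0 ZF=0 PC=6
Step 7: PC=6 exec 'ADD D, D'. After: A=0 B=-1 C=0 D=0 ZF=1 PC=7
Step 8: PC=7 exec 'HALT'. After: A=0 B=-1 C=0 D=0 ZF=1 PC=7 HALTED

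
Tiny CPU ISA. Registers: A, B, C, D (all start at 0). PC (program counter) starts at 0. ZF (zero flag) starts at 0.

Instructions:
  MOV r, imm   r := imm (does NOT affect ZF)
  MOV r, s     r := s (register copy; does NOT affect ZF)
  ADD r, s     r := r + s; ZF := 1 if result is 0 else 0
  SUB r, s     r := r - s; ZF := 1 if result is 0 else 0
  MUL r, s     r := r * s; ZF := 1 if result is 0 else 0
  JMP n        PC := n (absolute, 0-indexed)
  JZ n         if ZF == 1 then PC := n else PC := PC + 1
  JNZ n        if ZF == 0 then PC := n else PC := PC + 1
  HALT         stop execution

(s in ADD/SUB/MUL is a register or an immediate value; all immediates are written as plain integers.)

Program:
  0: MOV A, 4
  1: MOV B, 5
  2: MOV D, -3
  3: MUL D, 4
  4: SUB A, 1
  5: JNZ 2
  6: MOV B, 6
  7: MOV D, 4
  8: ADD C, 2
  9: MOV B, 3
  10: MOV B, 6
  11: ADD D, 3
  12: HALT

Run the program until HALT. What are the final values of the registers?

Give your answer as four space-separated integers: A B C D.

Step 1: PC=0 exec 'MOV A, 4'. After: A=4 B=0 C=0 D=0 ZF=0 PC=1
Step 2: PC=1 exec 'MOV B, 5'. After: A=4 B=5 C=0 D=0 ZF=0 PC=2
Step 3: PC=2 exec 'MOV D, -3'. After: A=4 B=5 C=0 D=-3 ZF=0 PC=3
Step 4: PC=3 exec 'MUL D, 4'. After: A=4 B=5 C=0 D=-12 ZF=0 PC=4
Step 5: PC=4 exec 'SUB A, 1'. After: A=3 B=5 C=0 D=-12 ZF=0 PC=5
Step 6: PC=5 exec 'JNZ 2'. After: A=3 B=5 C=0 D=-12 ZF=0 PC=2
Step 7: PC=2 exec 'MOV D, -3'. After: A=3 B=5 C=0 D=-3 ZF=0 PC=3
Step 8: PC=3 exec 'MUL D, 4'. After: A=3 B=5 C=0 D=-12 ZF=0 PC=4
Step 9: PC=4 exec 'SUB A, 1'. After: A=2 B=5 C=0 D=-12 ZF=0 PC=5
Step 10: PC=5 exec 'JNZ 2'. After: A=2 B=5 C=0 D=-12 ZF=0 PC=2
Step 11: PC=2 exec 'MOV D, -3'. After: A=2 B=5 C=0 D=-3 ZF=0 PC=3
Step 12: PC=3 exec 'MUL D, 4'. After: A=2 B=5 C=0 D=-12 ZF=0 PC=4
Step 13: PC=4 exec 'SUB A, 1'. After: A=1 B=5 C=0 D=-12 ZF=0 PC=5
Step 14: PC=5 exec 'JNZ 2'. After: A=1 B=5 C=0 D=-12 ZF=0 PC=2
Step 15: PC=2 exec 'MOV D, -3'. After: A=1 B=5 C=0 D=-3 ZF=0 PC=3
Step 16: PC=3 exec 'MUL D, 4'. After: A=1 B=5 C=0 D=-12 ZF=0 PC=4
Step 17: PC=4 exec 'SUB A, 1'. After: A=0 B=5 C=0 D=-12 ZF=1 PC=5
Step 18: PC=5 exec 'JNZ 2'. After: A=0 B=5 C=0 D=-12 ZF=1 PC=6
Step 19: PC=6 exec 'MOV B, 6'. After: A=0 B=6 C=0 D=-12 ZF=1 PC=7
Step 20: PC=7 exec 'MOV D, 4'. After: A=0 B=6 C=0 D=4 ZF=1 PC=8
Step 21: PC=8 exec 'ADD C, 2'. After: A=0 B=6 C=2 D=4 ZF=0 PC=9
Step 22: PC=9 exec 'MOV B, 3'. After: A=0 B=3 C=2 D=4 ZF=0 PC=10
Step 23: PC=10 exec 'MOV B, 6'. After: A=0 B=6 C=2 D=4 ZF=0 PC=11
Step 24: PC=11 exec 'ADD D, 3'. After: A=0 B=6 C=2 D=7 ZF=0 PC=12
Step 25: PC=12 exec 'HALT'. After: A=0 B=6 C=2 D=7 ZF=0 PC=12 HALTED

Answer: 0 6 2 7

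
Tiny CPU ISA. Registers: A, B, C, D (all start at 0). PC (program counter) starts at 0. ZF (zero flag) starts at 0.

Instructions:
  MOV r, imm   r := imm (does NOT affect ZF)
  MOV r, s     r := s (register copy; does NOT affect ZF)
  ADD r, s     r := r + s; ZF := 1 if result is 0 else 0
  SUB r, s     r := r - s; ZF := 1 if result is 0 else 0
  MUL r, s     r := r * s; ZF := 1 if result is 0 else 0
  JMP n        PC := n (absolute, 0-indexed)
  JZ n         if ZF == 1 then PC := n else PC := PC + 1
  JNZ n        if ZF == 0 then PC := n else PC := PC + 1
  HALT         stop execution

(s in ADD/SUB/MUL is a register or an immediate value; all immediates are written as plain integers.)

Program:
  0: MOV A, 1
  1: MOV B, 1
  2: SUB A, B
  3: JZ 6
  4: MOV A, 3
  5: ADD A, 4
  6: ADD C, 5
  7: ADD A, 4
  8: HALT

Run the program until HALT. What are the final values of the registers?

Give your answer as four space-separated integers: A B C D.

Step 1: PC=0 exec 'MOV A, 1'. After: A=1 B=0 C=0 D=0 ZF=0 PC=1
Step 2: PC=1 exec 'MOV B, 1'. After: A=1 B=1 C=0 D=0 ZF=0 PC=2
Step 3: PC=2 exec 'SUB A, B'. After: A=0 B=1 C=0 D=0 ZF=1 PC=3
Step 4: PC=3 exec 'JZ 6'. After: A=0 B=1 C=0 D=0 ZF=1 PC=6
Step 5: PC=6 exec 'ADD C, 5'. After: A=0 B=1 C=5 D=0 ZF=0 PC=7
Step 6: PC=7 exec 'ADD A, 4'. After: A=4 B=1 C=5 D=0 ZF=0 PC=8
Step 7: PC=8 exec 'HALT'. After: A=4 B=1 C=5 D=0 ZF=0 PC=8 HALTED

Answer: 4 1 5 0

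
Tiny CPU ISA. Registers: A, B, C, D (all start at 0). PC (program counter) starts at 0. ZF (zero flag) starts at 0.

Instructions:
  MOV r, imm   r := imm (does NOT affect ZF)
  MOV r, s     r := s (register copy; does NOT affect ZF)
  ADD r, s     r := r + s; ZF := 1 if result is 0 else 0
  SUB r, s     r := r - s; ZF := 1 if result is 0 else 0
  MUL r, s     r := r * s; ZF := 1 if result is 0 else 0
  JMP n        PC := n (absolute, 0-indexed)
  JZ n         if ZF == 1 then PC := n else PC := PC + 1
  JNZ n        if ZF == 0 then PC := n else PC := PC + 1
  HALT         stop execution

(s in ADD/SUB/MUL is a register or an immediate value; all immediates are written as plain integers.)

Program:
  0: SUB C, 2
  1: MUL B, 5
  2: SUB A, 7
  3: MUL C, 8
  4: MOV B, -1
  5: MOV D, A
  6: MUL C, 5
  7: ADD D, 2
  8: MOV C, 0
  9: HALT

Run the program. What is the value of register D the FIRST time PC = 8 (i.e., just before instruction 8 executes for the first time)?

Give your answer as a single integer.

Step 1: PC=0 exec 'SUB C, 2'. After: A=0 B=0 C=-2 D=0 ZF=0 PC=1
Step 2: PC=1 exec 'MUL B, 5'. After: A=0 B=0 C=-2 D=0 ZF=1 PC=2
Step 3: PC=2 exec 'SUB A, 7'. After: A=-7 B=0 C=-2 D=0 ZF=0 PC=3
Step 4: PC=3 exec 'MUL C, 8'. After: A=-7 B=0 C=-16 D=0 ZF=0 PC=4
Step 5: PC=4 exec 'MOV B, -1'. After: A=-7 B=-1 C=-16 D=0 ZF=0 PC=5
Step 6: PC=5 exec 'MOV D, A'. After: A=-7 B=-1 C=-16 D=-7 ZF=0 PC=6
Step 7: PC=6 exec 'MUL C, 5'. After: A=-7 B=-1 C=-80 D=-7 ZF=0 PC=7
Step 8: PC=7 exec 'ADD D, 2'. After: A=-7 B=-1 C=-80 D=-5 ZF=0 PC=8
First time PC=8: D=-5

-5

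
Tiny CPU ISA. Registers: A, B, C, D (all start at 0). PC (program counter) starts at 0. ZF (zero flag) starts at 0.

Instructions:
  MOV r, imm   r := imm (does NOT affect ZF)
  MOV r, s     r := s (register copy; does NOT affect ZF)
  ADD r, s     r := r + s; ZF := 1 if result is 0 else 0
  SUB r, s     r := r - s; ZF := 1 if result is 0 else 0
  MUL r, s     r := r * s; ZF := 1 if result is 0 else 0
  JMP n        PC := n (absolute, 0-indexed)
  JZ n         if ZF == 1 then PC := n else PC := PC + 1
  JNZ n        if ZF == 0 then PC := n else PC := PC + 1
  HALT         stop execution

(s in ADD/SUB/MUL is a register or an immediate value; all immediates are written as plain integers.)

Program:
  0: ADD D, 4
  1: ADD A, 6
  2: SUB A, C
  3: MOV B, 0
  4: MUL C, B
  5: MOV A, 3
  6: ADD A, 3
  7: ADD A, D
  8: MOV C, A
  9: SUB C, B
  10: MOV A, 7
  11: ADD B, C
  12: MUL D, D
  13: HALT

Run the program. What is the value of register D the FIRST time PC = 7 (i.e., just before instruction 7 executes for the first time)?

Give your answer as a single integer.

Step 1: PC=0 exec 'ADD D, 4'. After: A=0 B=0 C=0 D=4 ZF=0 PC=1
Step 2: PC=1 exec 'ADD A, 6'. After: A=6 B=0 C=0 D=4 ZF=0 PC=2
Step 3: PC=2 exec 'SUB A, C'. After: A=6 B=0 C=0 D=4 ZF=0 PC=3
Step 4: PC=3 exec 'MOV B, 0'. After: A=6 B=0 C=0 D=4 ZF=0 PC=4
Step 5: PC=4 exec 'MUL C, B'. After: A=6 B=0 C=0 D=4 ZF=1 PC=5
Step 6: PC=5 exec 'MOV A, 3'. After: A=3 B=0 C=0 D=4 ZF=1 PC=6
Step 7: PC=6 exec 'ADD A, 3'. After: A=6 B=0 C=0 D=4 ZF=0 PC=7
First time PC=7: D=4

4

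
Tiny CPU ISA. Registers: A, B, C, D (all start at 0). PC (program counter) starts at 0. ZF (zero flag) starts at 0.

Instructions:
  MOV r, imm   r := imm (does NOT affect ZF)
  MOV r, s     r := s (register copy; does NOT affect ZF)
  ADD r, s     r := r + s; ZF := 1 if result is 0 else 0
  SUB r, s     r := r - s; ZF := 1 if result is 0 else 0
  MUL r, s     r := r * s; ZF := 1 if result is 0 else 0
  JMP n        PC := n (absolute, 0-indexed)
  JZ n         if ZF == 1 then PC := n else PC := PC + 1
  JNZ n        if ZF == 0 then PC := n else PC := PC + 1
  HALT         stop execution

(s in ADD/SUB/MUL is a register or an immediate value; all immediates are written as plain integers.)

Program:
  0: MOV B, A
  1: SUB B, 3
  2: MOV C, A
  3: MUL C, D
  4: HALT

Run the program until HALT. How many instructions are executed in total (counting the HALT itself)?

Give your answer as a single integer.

Step 1: PC=0 exec 'MOV B, A'. After: A=0 B=0 C=0 D=0 ZF=0 PC=1
Step 2: PC=1 exec 'SUB B, 3'. After: A=0 B=-3 C=0 D=0 ZF=0 PC=2
Step 3: PC=2 exec 'MOV C, A'. After: A=0 B=-3 C=0 D=0 ZF=0 PC=3
Step 4: PC=3 exec 'MUL C, D'. After: A=0 B=-3 C=0 D=0 ZF=1 PC=4
Step 5: PC=4 exec 'HALT'. After: A=0 B=-3 C=0 D=0 ZF=1 PC=4 HALTED
Total instructions executed: 5

Answer: 5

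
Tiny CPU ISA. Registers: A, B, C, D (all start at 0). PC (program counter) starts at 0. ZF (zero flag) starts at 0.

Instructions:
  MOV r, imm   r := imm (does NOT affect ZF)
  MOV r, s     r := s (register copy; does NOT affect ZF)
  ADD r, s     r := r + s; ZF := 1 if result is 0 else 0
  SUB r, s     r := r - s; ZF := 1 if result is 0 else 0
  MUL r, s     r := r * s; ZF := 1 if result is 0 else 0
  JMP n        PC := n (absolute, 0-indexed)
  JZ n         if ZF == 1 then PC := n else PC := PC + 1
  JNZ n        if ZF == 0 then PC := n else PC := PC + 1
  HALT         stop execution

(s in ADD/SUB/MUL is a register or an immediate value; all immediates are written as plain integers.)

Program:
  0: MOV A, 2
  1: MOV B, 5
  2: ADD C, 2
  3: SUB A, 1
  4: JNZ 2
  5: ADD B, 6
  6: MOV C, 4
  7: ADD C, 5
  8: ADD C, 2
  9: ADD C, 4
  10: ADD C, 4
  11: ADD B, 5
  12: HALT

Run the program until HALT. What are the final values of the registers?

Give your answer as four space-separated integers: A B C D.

Step 1: PC=0 exec 'MOV A, 2'. After: A=2 B=0 C=0 D=0 ZF=0 PC=1
Step 2: PC=1 exec 'MOV B, 5'. After: A=2 B=5 C=0 D=0 ZF=0 PC=2
Step 3: PC=2 exec 'ADD C, 2'. After: A=2 B=5 C=2 D=0 ZF=0 PC=3
Step 4: PC=3 exec 'SUB A, 1'. After: A=1 B=5 C=2 D=0 ZF=0 PC=4
Step 5: PC=4 exec 'JNZ 2'. After: A=1 B=5 C=2 D=0 ZF=0 PC=2
Step 6: PC=2 exec 'ADD C, 2'. After: A=1 B=5 C=4 D=0 ZF=0 PC=3
Step 7: PC=3 exec 'SUB A, 1'. After: A=0 B=5 C=4 D=0 ZF=1 PC=4
Step 8: PC=4 exec 'JNZ 2'. After: A=0 B=5 C=4 D=0 ZF=1 PC=5
Step 9: PC=5 exec 'ADD B, 6'. After: A=0 B=11 C=4 D=0 ZF=0 PC=6
Step 10: PC=6 exec 'MOV C, 4'. After: A=0 B=11 C=4 D=0 ZF=0 PC=7
Step 11: PC=7 exec 'ADD C, 5'. After: A=0 B=11 C=9 D=0 ZF=0 PC=8
Step 12: PC=8 exec 'ADD C, 2'. After: A=0 B=11 C=11 D=0 ZF=0 PC=9
Step 13: PC=9 exec 'ADD C, 4'. After: A=0 B=11 C=15 D=0 ZF=0 PC=10
Step 14: PC=10 exec 'ADD C, 4'. After: A=0 B=11 C=19 D=0 ZF=0 PC=11
Step 15: PC=11 exec 'ADD B, 5'. After: A=0 B=16 C=19 D=0 ZF=0 PC=12
Step 16: PC=12 exec 'HALT'. After: A=0 B=16 C=19 D=0 ZF=0 PC=12 HALTED

Answer: 0 16 19 0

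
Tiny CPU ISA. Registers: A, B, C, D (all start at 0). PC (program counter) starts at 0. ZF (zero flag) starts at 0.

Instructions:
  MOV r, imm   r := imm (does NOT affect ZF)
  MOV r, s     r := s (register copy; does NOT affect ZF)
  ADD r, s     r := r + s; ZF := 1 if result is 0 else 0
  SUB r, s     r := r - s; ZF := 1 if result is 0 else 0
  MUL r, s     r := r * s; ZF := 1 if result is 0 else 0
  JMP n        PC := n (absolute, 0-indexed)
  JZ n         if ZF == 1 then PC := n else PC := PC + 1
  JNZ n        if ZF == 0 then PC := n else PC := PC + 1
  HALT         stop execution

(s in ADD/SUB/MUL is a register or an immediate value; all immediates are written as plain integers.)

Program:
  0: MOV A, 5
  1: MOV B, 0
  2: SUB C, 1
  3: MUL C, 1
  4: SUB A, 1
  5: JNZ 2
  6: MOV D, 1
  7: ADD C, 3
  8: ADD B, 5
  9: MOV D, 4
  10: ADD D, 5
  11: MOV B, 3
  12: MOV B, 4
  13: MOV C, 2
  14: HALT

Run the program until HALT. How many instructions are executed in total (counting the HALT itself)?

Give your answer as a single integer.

Step 1: PC=0 exec 'MOV A, 5'. After: A=5 B=0 C=0 D=0 ZF=0 PC=1
Step 2: PC=1 exec 'MOV B, 0'. After: A=5 B=0 C=0 D=0 ZF=0 PC=2
Step 3: PC=2 exec 'SUB C, 1'. After: A=5 B=0 C=-1 D=0 ZF=0 PC=3
Step 4: PC=3 exec 'MUL C, 1'. After: A=5 B=0 C=-1 D=0 ZF=0 PC=4
Step 5: PC=4 exec 'SUB A, 1'. After: A=4 B=0 C=-1 D=0 ZF=0 PC=5
Step 6: PC=5 exec 'JNZ 2'. After: A=4 B=0 C=-1 D=0 ZF=0 PC=2
Step 7: PC=2 exec 'SUB C, 1'. After: A=4 B=0 C=-2 D=0 ZF=0 PC=3
Step 8: PC=3 exec 'MUL C, 1'. After: A=4 B=0 C=-2 D=0 ZF=0 PC=4
Step 9: PC=4 exec 'SUB A, 1'. After: A=3 B=0 C=-2 D=0 ZF=0 PC=5
Step 10: PC=5 exec 'JNZ 2'. After: A=3 B=0 C=-2 D=0 ZF=0 PC=2
Step 11: PC=2 exec 'SUB C, 1'. After: A=3 B=0 C=-3 D=0 ZF=0 PC=3
Step 12: PC=3 exec 'MUL C, 1'. After: A=3 B=0 C=-3 D=0 ZF=0 PC=4
Step 13: PC=4 exec 'SUB A, 1'. After: A=2 B=0 C=-3 D=0 ZF=0 PC=5
Step 14: PC=5 exec 'JNZ 2'. After: A=2 B=0 C=-3 D=0 ZF=0 PC=2
Step 15: PC=2 exec 'SUB C, 1'. After: A=2 B=0 C=-4 D=0 ZF=0 PC=3
Step 16: PC=3 exec 'MUL C, 1'. After: A=2 B=0 C=-4 D=0 ZF=0 PC=4
Step 17: PC=4 exec 'SUB A, 1'. After: A=1 B=0 C=-4 D=0 ZF=0 PC=5
Step 18: PC=5 exec 'JNZ 2'. After: A=1 B=0 C=-4 D=0 ZF=0 PC=2
Step 19: PC=2 exec 'SUB C, 1'. After: A=1 B=0 C=-5 D=0 ZF=0 PC=3
Step 20: PC=3 exec 'MUL C, 1'. After: A=1 B=0 C=-5 D=0 ZF=0 PC=4
Step 21: PC=4 exec 'SUB A, 1'. After: A=0 B=0 C=-5 D=0 ZF=1 PC=5
Step 22: PC=5 exec 'JNZ 2'. After: A=0 B=0 C=-5 D=0 ZF=1 PC=6
Step 23: PC=6 exec 'MOV D, 1'. After: A=0 B=0 C=-5 D=1 ZF=1 PC=7
Step 24: PC=7 exec 'ADD C, 3'. After: A=0 B=0 C=-2 D=1 ZF=0 PC=8
Step 25: PC=8 exec 'ADD B, 5'. After: A=0 B=5 C=-2 D=1 ZF=0 PC=9
Step 26: PC=9 exec 'MOV D, 4'. After: A=0 B=5 C=-2 D=4 ZF=0 PC=10
Step 27: PC=10 exec 'ADD D, 5'. After: A=0 B=5 C=-2 D=9 ZF=0 PC=11
Step 28: PC=11 exec 'MOV B, 3'. After: A=0 B=3 C=-2 D=9 ZF=0 PC=12
Step 29: PC=12 exec 'MOV B, 4'. After: A=0 B=4 C=-2 D=9 ZF=0 PC=13
Step 30: PC=13 exec 'MOV C, 2'. After: A=0 B=4 C=2 D=9 ZF=0 PC=14
Step 31: PC=14 exec 'HALT'. After: A=0 B=4 C=2 D=9 ZF=0 PC=14 HALTED
Total instructions executed: 31

Answer: 31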